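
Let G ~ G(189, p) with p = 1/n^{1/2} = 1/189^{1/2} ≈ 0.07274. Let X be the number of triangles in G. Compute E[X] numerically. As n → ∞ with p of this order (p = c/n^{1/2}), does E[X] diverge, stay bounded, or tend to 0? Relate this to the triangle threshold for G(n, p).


Number of potential triangles: C(189, 3) = 1107414.
Each occurs with probability p³ ≈ (0.07274)³ ≈ 3.848640e-04.
By linearity: E[X] = C(189, 3)·p³ ≈ 1107414 · 3.848640e-04 ≈ 426.2038.
Since α = 1/2 < 1, p = c/n^{1/2} ≫ 1/n is above the triangle threshold p ~ 1/n. Asymptotically E[X] ~ (c³/6)·n^{3(1−α)} = (1³/6)·n^{1.5} → ∞; triangles are abundant w.h.p.

E[X] ≈ 426.2038; in regime p = Θ(1/n^{1/2}) E[X] diverges (above the triangle threshold p ~ 1/n).


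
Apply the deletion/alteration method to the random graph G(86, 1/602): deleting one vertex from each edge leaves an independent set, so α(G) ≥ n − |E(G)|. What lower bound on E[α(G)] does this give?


E[|E(G)|] = C(86, 2)·p = 3655 · (1/602) = 85/14.
E[α(G)] ≥ n − E[|E(G)|] = 86 − 85/14 = 1119/14.
Numerically: ≈ 79.929.
(This is only a lower bound; the true E[α(G)] may be larger.)

E[α(G)] ≥ 1119/14 ≈ 79.929.


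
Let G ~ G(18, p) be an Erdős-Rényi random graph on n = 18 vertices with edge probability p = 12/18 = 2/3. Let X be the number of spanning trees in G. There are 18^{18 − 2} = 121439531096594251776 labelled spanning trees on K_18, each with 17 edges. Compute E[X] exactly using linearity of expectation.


K_18 has 18^{18 − 2} = 121439531096594251776 labelled spanning trees.
For each such spanning tree H, let X_H = 1 if all 17 edges of H are present in G. Then P[X_H = 1] = p^{17} = (2/3)^{17} = 131072/129140163.
Summing the indicators: E[X] = Σ_H E[X_H] = 121439531096594251776 · p^{17} = 121439531096594251776 · 131072/129140163 = 123256172596690944.
Numerically: E[X] ≈ 1.233e+17.

E[X] = 121439531096594251776 · (2/3)^{17} = 123256172596690944 ≈ 1.233e+17.


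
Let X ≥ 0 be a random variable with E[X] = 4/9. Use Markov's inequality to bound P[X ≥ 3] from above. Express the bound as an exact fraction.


μ = E[X] = 4/9, a = 3.
Markov: P[X ≥ 3] ≤ μ/a = (4/9)/3 = 4/27.
Numerically: ≈ 0.1481.
(Since a = 3 > μ = 0.4444, the bound 4/27 is < 1 and informative.)

P[X ≥ 3] ≤ 4/27 ≈ 0.1481.


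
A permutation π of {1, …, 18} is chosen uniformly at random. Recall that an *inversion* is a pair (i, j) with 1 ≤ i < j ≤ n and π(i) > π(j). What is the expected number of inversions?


Write X = Σ X_I over the C(18, 2) = 153 pairs i < j, with X_I the indicator of one inversion.
There are 153 indicators.
For each fixed pair i < j, the values π(i) and π(j) are two distinct elements of {1, …, 18} in uniformly random order; by symmetry P[π(i) > π(j)] = 1/2.
By linearity: E[X] = 153 · (1/2) = C(18, 2) · (1/2) = 153/2 = 153/2 ≈ 76.5000.

E[X] = 153/2 = 76.5000.


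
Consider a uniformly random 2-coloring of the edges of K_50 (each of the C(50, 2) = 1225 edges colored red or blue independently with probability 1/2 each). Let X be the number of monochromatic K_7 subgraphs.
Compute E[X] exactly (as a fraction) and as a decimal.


Let X = Σ_S X_S over the C(50, 7) = 99884400 subsets S of size 7, where X_S = 1 if the K_7 on S is monochromatic.
For a fixed S, the K_7 on S has C(7, 2) = 21 edges. P[all 21 edges red] = (1/2)^21, and likewise for blue, so P[monochromatic] = 2·(1/2)^21 = 2^{1 − 21} = 1/1048576.
By linearity of expectation: E[X] = C(50, 7) · 2^{1 − 21} = 99884400 · 1/1048576 = 6242775/65536.
Numerically: E[X] ≈ 95.2572.

E[X] = C(50,7)·2^(1−C(7,2)) = 6242775/65536 ≈ 95.2572.


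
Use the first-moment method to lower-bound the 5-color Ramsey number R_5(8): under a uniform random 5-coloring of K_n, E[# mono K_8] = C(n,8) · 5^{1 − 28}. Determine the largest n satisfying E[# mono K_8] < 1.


We need C(n, 8) · 5^{1 − 28} < 1, i.e. C(n, 8) < 5^{28 − 1} = 7450580596923828125.
Check values of n near the boundary:
  n = 859: C(859, 8) = 7115855595170747139; 7115855595170747139 < 7450580596923828125? YES
  n = 860: C(860, 8) = 7182671140665308145; 7182671140665308145 < 7450580596923828125? YES
  n = 861: C(861, 8) = 7250034996615275865; 7250034996615275865 < 7450580596923828125? YES
  n = 862: C(862, 8) = 7317951015318931845; 7317951015318931845 < 7450580596923828125? YES
  n = 863: C(863, 8) = 7386423071602617757; 7386423071602617757 < 7450580596923828125? YES
  n = 864: C(864, 8) = 7455455062926006708; 7455455062926006708 < 7450580596923828125? NO
  n = 865: C(865, 8) = 7525050909487743060; 7525050909487743060 < 7450580596923828125? NO
The largest n with C(n, 8) < 7450580596923828125 is n = 863 (where E[X] = 7386423071602617757/7450580596923828125 ≈ 0.9914). Hence R_5(8) > 863, i.e. R_5(8) ≥ 864.

Largest n = 863; hence R_5(8) > 863.


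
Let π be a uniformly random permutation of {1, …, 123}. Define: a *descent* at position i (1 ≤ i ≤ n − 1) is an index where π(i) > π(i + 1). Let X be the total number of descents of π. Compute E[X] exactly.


Write X = Σ X_I over i = 1, …, 122, with X_I the indicator of one descent.
There are 122 indicators.
For each fixed i, the pair (π(i), π(i+1)) is a uniformly random ordered pair of distinct values from {1, …, 123}; by symmetry P[π(i) > π(i+1)] = 1/2.
By linearity: E[X] = 122 · (1/2) = (123 − 1) · (1/2) = 61 ≈ 61.00000.

E[X] = 61 = 61.00000.


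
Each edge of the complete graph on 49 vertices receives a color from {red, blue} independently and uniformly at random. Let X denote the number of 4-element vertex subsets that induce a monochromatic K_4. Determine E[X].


Let X = Σ_S X_S over the C(49, 4) = 211876 subsets S of size 4, where X_S = 1 if the K_4 on S is monochromatic.
For a fixed S, the K_4 on S has C(4, 2) = 6 edges. P[all 6 edges red] = (1/2)^6, and likewise for blue, so P[monochromatic] = 2·(1/2)^6 = 2^{1 − 6} = 1/32.
By linearity: E[X] = C(49, 4) · 2^{1 − 6} = 211876 · 1/32 = 52969/8.
Numerically: E[X] ≈ 6621.1250.

E[X] = C(49,4)·2^(1−C(4,2)) = 52969/8 ≈ 6621.1250.


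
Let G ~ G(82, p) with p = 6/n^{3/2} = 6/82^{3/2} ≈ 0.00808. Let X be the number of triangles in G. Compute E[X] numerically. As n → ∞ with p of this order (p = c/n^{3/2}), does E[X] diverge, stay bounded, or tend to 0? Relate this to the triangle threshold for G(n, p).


Number of potential triangles: C(82, 3) = 88560.
Each occurs with probability p³ ≈ (0.00808)³ ≈ 5.275838e-07.
By linearity: E[X] = C(82, 3)·p³ ≈ 88560 · 5.275838e-07 ≈ 0.0467.
Since α = 3/2 > 1, p = c/n^{3/2} = o(1/n) is below the triangle threshold p ~ 1/n. Asymptotically E[X] ~ (c³/6)·n^{3(1−α)} = (6³/6)·n^{-1.5} → 0, so by Markov's inequality G has no triangles w.h.p.

E[X] ≈ 0.0467; in regime p = Θ(1/n^{3/2}) E[X] tends to 0 (below the triangle threshold p ~ 1/n).


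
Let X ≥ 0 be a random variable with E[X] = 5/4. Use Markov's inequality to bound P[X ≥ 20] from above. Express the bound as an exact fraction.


μ = E[X] = 5/4, a = 20.
Markov: P[X ≥ 20] ≤ μ/a = (5/4)/20 = 1/16.
Numerically: ≈ 0.06250.
(Since a = 20 > μ = 1.25000, the bound 1/16 is < 1 and informative.)

P[X ≥ 20] ≤ 1/16 ≈ 0.06250.


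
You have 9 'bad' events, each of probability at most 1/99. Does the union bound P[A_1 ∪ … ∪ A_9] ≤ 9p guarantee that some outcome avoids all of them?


Union bound: P[∪_{i=1}^{9} A_i] ≤ Σ_i P[A_i] ≤ 9·p = 9·(1/99) = 1/11.
Numerically: 1/11 ≈ 0.0909091.
Is 1/11 < 1? YES.
Since P[∪ A_i] ≤ 1/11 < 1, the complement has P[∩ A_i^c] ≥ 1 − 1/11 = 10/11 > 0, so some outcome avoids every A_i.

9·p = 1/11 ≈ 0.0909091; existence CERTIFIED by the union bound.


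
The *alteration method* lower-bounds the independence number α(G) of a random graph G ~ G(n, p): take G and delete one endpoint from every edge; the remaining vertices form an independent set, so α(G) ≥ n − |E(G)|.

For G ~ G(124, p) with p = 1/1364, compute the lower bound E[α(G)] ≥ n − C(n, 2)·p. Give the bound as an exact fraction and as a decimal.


E[|E(G)|] = C(124, 2)·p = 7626 · (1/1364) = 123/22.
E[α(G)] ≥ n − E[|E(G)|] = 124 − 123/22 = 2605/22.
Numerically: ≈ 118.409091.
(This is only a lower bound; the true E[α(G)] may be larger.)

E[α(G)] ≥ 2605/22 ≈ 118.409091.


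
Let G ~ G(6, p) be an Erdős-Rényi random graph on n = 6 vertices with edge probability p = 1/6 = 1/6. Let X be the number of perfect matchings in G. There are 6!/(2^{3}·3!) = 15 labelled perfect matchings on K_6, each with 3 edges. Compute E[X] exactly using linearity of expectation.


K_6 has 6!/(2^{3}·3!) = 15 labelled perfect matchings.
For each such perfect matching H, let X_H = 1 if all 3 edges of H are present in G. Then P[X_H = 1] = p^{3} = (1/6)^{3} = 1/216.
By linearity: E[X] = Σ_H E[X_H] = 15 · p^{3} = 15 · 1/216 = 5/72.
Numerically: E[X] ≈ 0.0694.

E[X] = 15 · (1/6)^{3} = 5/72 ≈ 0.0694.


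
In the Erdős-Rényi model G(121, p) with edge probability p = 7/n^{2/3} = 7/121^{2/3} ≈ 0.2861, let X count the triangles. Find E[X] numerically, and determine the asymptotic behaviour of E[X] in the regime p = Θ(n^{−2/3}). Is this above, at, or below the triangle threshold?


Number of potential triangles: C(121, 3) = 287980.
Each occurs with probability p³ ≈ (0.2861)³ ≈ 2.342736e-02.
By linearity: E[X] = C(121, 3)·p³ ≈ 287980 · 2.342736e-02 ≈ 6746.6116.
Since α = 2/3 < 1, p = c/n^{2/3} ≫ 1/n is above the triangle threshold p ~ 1/n. Asymptotically E[X] ~ (c³/6)·n^{3(1−α)} = (7³/6)·n^{1} → ∞; triangles are abundant w.h.p.

E[X] ≈ 6746.6116; in regime p = Θ(1/n^{2/3}) E[X] diverges (above the triangle threshold p ~ 1/n).


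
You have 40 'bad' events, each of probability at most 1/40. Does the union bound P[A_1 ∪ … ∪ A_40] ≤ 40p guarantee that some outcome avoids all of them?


Union bound: P[∪_{i=1}^{40} A_i] ≤ Σ_i P[A_i] ≤ 40·p = 40·(1/40) = 1.
Numerically: 1 ≈ 1.000.
Is 1 < 1? NO.
Since the bound 1 is ≥ 1, the union bound is uninformative here; it does NOT by itself certify existence.

40·p = 1 ≈ 1.000; existence NOT certified by the union bound.


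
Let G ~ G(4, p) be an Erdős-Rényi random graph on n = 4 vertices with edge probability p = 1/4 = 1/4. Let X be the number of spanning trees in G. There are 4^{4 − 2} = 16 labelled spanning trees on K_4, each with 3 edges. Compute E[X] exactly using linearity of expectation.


K_4 has 4^{4 − 2} = 16 labelled spanning trees.
For each such spanning tree H, let X_H = 1 if all 3 edges of H are present in G. Then P[X_H = 1] = p^{3} = (1/4)^{3} = 1/64.
By linearity: E[X] = Σ_H E[X_H] = 16 · p^{3} = 16 · 1/64 = 1/4.
Numerically: E[X] ≈ 0.25.

E[X] = 16 · (1/4)^{3} = 1/4 ≈ 0.25.


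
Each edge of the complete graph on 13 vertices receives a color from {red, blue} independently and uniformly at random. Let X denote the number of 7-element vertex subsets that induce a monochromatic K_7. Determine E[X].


Let X = Σ_S X_S over the C(13, 7) = 1716 subsets S of size 7, where X_S = 1 if the K_7 on S is monochromatic.
For a fixed S, the K_7 on S has C(7, 2) = 21 edges. P[all 21 edges red] = (1/2)^21, and likewise for blue, so P[monochromatic] = 2·(1/2)^21 = 2^{1 − 21} = 1/1048576.
Summing: E[X] = C(13, 7) · 2^{1 − 21} = 1716 · 1/1048576 = 429/262144.
Numerically: E[X] ≈ 0.0016.

E[X] = C(13,7)·2^(1−C(7,2)) = 429/262144 ≈ 0.0016.


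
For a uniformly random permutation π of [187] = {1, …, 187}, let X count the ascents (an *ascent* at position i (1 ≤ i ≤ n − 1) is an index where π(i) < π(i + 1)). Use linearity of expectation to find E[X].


Write X = Σ X_I over i = 1, …, 186, with X_I the indicator of one ascent.
There are 186 indicators.
For each fixed i, the pair (π(i), π(i+1)) is a uniformly random ordered pair of distinct values from {1, …, 187}; by symmetry P[π(i) < π(i+1)] = 1/2.
By linearity: E[X] = 186 · (1/2) = (187 − 1) · (1/2) = 93 ≈ 93.000.

E[X] = 93 = 93.000.


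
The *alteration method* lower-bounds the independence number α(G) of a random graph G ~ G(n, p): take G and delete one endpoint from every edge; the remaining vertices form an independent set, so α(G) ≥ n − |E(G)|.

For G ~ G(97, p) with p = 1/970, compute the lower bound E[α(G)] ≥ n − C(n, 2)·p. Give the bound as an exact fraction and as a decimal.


E[|E(G)|] = C(97, 2)·p = 4656 · (1/970) = 24/5.
E[α(G)] ≥ n − E[|E(G)|] = 97 − 24/5 = 461/5.
Numerically: ≈ 92.2000.
(This is only a lower bound; the true E[α(G)] may be larger.)

E[α(G)] ≥ 461/5 ≈ 92.2000.


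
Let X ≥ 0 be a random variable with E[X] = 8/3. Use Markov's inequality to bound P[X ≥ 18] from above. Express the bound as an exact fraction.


μ = E[X] = 8/3, a = 18.
Markov: P[X ≥ 18] ≤ μ/a = (8/3)/18 = 4/27.
Numerically: ≈ 0.1481.
(Since a = 18 > μ = 2.6667, the bound 4/27 is < 1 and informative.)

P[X ≥ 18] ≤ 4/27 ≈ 0.1481.


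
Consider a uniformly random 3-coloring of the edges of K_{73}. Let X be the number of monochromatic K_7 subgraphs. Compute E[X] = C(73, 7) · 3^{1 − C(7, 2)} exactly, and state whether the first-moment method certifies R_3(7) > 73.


E[X] = C(73, 7) · 3^{1 − 21} = 1629348612 · 3^{−20} = 1629348612/3486784401.
As a reduced fraction: E[X] = 543116204/1162261467 ≈ 0.4672926.
Is E[X] < 1? YES.
Since E[X] < 1, there exists a 3-coloring of K_{73} with no monochromatic K_7; hence R_3(7) > 73.

E[X] = 543116204/1162261467 ≈ 0.4672926; E[X] < 1, so R_3(7) > 73.


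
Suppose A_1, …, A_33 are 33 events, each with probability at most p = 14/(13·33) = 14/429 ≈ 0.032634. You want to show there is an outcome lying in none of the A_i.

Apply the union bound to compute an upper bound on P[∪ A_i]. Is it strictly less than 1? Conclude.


Union bound: P[∪_{i=1}^{33} A_i] ≤ Σ_i P[A_i] ≤ 33·p = 33·(14/429) = 14/13.
Numerically: 14/13 ≈ 1.076923.
Is 14/13 < 1? NO.
Since the bound 14/13 is ≥ 1, the union bound is uninformative here; it does NOT by itself certify existence.

33·p = 14/13 ≈ 1.076923; existence NOT certified by the union bound.


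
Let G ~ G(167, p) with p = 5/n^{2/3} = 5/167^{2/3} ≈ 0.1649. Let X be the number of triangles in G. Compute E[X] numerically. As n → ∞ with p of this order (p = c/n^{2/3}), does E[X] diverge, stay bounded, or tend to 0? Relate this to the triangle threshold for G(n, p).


Number of potential triangles: C(167, 3) = 762355.
Each occurs with probability p³ ≈ (0.1649)³ ≈ 4.482054e-03.
By linearity: E[X] = C(167, 3)·p³ ≈ 762355 · 4.482054e-03 ≈ 3416.9162.
Since α = 2/3 < 1, p = c/n^{2/3} ≫ 1/n is above the triangle threshold p ~ 1/n. Asymptotically E[X] ~ (c³/6)·n^{3(1−α)} = (5³/6)·n^{1} → ∞; triangles are abundant w.h.p.

E[X] ≈ 3416.9162; in regime p = Θ(1/n^{2/3}) E[X] diverges (above the triangle threshold p ~ 1/n).


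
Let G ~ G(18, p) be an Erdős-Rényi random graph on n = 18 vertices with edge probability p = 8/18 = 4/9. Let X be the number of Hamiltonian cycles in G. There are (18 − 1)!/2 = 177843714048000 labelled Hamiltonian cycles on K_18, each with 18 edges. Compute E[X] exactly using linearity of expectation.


K_18 has (18 − 1)!/2 = 177843714048000 labelled Hamiltonian cycles.
For each such Hamiltonian cycle H, let X_H = 1 if all 18 edges of H are present in G. Then P[X_H = 1] = p^{18} = (4/9)^{18} = 68719476736/150094635296999121.
Summing the indicators: E[X] = Σ_H E[X_H] = 177843714048000 · p^{18} = 177843714048000 · 68719476736/150094635296999121 = 16764508875398316032000/205891132094649.
Numerically: E[X] ≈ 8.14241e+07.

E[X] = 177843714048000 · (4/9)^{18} = 16764508875398316032000/205891132094649 ≈ 8.14241e+07.


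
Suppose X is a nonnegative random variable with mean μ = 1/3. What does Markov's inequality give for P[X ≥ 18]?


μ = E[X] = 1/3, a = 18.
Markov: P[X ≥ 18] ≤ μ/a = (1/3)/18 = 1/54.
Numerically: ≈ 0.01852.
(Since a = 18 > μ = 0.33333, the bound 1/54 is < 1 and informative.)

P[X ≥ 18] ≤ 1/54 ≈ 0.01852.


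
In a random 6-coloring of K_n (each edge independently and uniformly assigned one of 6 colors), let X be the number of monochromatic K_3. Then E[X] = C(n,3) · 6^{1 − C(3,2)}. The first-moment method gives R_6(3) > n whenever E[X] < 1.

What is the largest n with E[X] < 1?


We need C(n, 3) · 6^{1 − 3} < 1, i.e. C(n, 3) < 6^{3 − 1} = 36.
Check values of n near the boundary:
  n = 6: C(6, 3) = 20; 20 < 36? YES
  n = 7: C(7, 3) = 35; 35 < 36? YES
  n = 8: C(8, 3) = 56; 56 < 36? NO
  n = 9: C(9, 3) = 84; 84 < 36? NO
The largest n with C(n, 3) < 36 is n = 7 (where E[X] = 35/36 ≈ 0.9722). Hence R_6(3) > 7, i.e. R_6(3) ≥ 8.

Largest n = 7; hence R_6(3) > 7.


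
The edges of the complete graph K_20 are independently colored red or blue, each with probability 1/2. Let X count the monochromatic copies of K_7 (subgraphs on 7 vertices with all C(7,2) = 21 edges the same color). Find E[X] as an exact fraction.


Let X = Σ_S X_S over the C(20, 7) = 77520 subsets S of size 7, where X_S = 1 if the K_7 on S is monochromatic.
For a fixed S, the K_7 on S has C(7, 2) = 21 edges. P[all 21 edges red] = (1/2)^21, and likewise for blue, so P[monochromatic] = 2·(1/2)^21 = 2^{1 − 21} = 1/1048576.
Summing: E[X] = C(20, 7) · 2^{1 − 21} = 77520 · 1/1048576 = 4845/65536.
Numerically: E[X] ≈ 0.0739.

E[X] = C(20,7)·2^(1−C(7,2)) = 4845/65536 ≈ 0.0739.


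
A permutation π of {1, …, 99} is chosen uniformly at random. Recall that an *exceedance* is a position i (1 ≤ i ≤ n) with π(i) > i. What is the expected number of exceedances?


Write X = Σ_{i=1}^{99} X_i, where X_i = 1_{π(i) > i}.
For each fixed i, π(i) is uniform over {1, …, 99} (marginal of a uniform permutation), so P[π(i) > i] = (n − i)/n. Summing: Σ_{i=1}^{99} (n − i)/n = (0 + 1 + … + 98)/99 = 99(99 − 1)/(2·99) = (99 − 1)/2.
Hence E[X] = Σ_{i=1}^{99} (99 − i)/99 = 49 ≈ 49.0000.

E[X] = 49 = 49.0000.


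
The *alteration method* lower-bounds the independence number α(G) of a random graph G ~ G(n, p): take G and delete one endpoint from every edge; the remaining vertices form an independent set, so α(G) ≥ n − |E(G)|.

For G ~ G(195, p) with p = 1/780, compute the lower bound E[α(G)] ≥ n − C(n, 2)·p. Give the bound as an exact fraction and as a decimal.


E[|E(G)|] = C(195, 2)·p = 18915 · (1/780) = 97/4.
E[α(G)] ≥ n − E[|E(G)|] = 195 − 97/4 = 683/4.
Numerically: ≈ 170.750.
(This is only a lower bound; the true E[α(G)] may be larger.)

E[α(G)] ≥ 683/4 ≈ 170.750.


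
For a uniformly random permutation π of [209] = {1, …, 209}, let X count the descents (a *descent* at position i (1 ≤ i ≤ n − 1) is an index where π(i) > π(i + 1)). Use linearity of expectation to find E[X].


Write X = Σ X_I over i = 1, …, 208, with X_I the indicator of one descent.
There are 208 indicators.
For each fixed i, the pair (π(i), π(i+1)) is a uniformly random ordered pair of distinct values from {1, …, 209}; by symmetry P[π(i) > π(i+1)] = 1/2.
By linearity: E[X] = 208 · (1/2) = (209 − 1) · (1/2) = 104 ≈ 104.00000.

E[X] = 104 = 104.00000.


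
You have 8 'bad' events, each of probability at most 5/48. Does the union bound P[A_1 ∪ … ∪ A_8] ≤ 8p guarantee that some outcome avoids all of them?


Union bound: P[∪_{i=1}^{8} A_i] ≤ Σ_i P[A_i] ≤ 8·p = 8·(5/48) = 5/6.
Numerically: 5/6 ≈ 0.8333333.
Is 5/6 < 1? YES.
Since P[∪ A_i] ≤ 5/6 < 1, the complement has P[∩ A_i^c] ≥ 1 − 5/6 = 1/6 > 0, so some outcome avoids every A_i.

8·p = 5/6 ≈ 0.8333333; existence CERTIFIED by the union bound.


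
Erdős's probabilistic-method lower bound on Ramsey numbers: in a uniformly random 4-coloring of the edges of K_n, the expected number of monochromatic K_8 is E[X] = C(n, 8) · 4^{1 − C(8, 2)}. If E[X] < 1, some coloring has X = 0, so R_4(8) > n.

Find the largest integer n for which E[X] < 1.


We need C(n, 8) · 4^{1 − 28} < 1, i.e. C(n, 8) < 4^{28 − 1} = 18014398509481984.
Check values of n near the boundary:
  n = 406: C(406, 8) = 17082453897995850; 17082453897995850 < 18014398509481984? YES
  n = 407: C(407, 8) = 17424959239309050; 17424959239309050 < 18014398509481984? YES
  n = 408: C(408, 8) = 17773458424095231; 17773458424095231 < 18014398509481984? YES
  n = 409: C(409, 8) = 18128041135797879; 18128041135797879 < 18014398509481984? NO
  n = 410: C(410, 8) = 18488798173326195; 18488798173326195 < 18014398509481984? NO
The largest n with C(n, 8) < 18014398509481984 is n = 408 (where E[X] = 17773458424095231/18014398509481984 ≈ 0.987). Hence R_4(8) > 408, i.e. R_4(8) ≥ 409.

Largest n = 408; hence R_4(8) > 408.


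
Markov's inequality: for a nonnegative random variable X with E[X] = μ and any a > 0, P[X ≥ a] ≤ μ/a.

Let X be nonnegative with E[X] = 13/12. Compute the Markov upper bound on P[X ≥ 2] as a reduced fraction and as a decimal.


μ = E[X] = 13/12, a = 2.
Markov: P[X ≥ 2] ≤ μ/a = (13/12)/2 = 13/24.
Numerically: ≈ 0.541667.
(Since a = 2 > μ = 1.083333, the bound 13/24 is < 1 and informative.)

P[X ≥ 2] ≤ 13/24 ≈ 0.541667.


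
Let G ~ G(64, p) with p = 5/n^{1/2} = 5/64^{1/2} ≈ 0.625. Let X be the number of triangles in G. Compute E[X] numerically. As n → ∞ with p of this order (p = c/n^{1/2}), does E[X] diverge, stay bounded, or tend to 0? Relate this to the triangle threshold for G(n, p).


Number of potential triangles: C(64, 3) = 41664.
Each occurs with probability p³ ≈ (0.625)³ ≈ 2.4414062e-01.
By linearity: E[X] = C(64, 3)·p³ ≈ 41664 · 2.4414062e-01 ≈ 10171.87500.
Since α = 1/2 < 1, p = c/n^{1/2} ≫ 1/n is above the triangle threshold p ~ 1/n. Asymptotically E[X] ~ (c³/6)·n^{3(1−α)} = (5³/6)·n^{1.5} → ∞; triangles are abundant w.h.p.

E[X] ≈ 10171.87500; in regime p = Θ(1/n^{1/2}) E[X] diverges (above the triangle threshold p ~ 1/n).


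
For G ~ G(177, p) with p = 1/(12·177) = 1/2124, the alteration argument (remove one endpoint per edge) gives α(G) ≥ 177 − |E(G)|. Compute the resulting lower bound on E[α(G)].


E[|E(G)|] = C(177, 2)·p = 15576 · (1/2124) = 22/3.
E[α(G)] ≥ n − E[|E(G)|] = 177 − 22/3 = 509/3.
Numerically: ≈ 169.666667.
(This is only a lower bound; the true E[α(G)] may be larger.)

E[α(G)] ≥ 509/3 ≈ 169.666667.


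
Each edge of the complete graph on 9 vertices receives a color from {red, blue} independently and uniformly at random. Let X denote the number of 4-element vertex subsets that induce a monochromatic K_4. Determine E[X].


Let X = Σ_S X_S over the C(9, 4) = 126 subsets S of size 4, where X_S = 1 if the K_4 on S is monochromatic.
For a fixed S, the K_4 on S has C(4, 2) = 6 edges. P[all 6 edges red] = (1/2)^6, and likewise for blue, so P[monochromatic] = 2·(1/2)^6 = 2^{1 − 6} = 1/32.
By linearity: E[X] = C(9, 4) · 2^{1 − 6} = 126 · 1/32 = 63/16.
Numerically: E[X] ≈ 3.937500.

E[X] = C(9,4)·2^(1−C(4,2)) = 63/16 ≈ 3.937500.


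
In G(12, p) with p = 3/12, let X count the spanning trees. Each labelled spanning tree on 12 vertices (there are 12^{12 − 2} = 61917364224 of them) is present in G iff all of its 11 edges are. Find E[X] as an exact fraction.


K_12 has 12^{12 − 2} = 61917364224 labelled spanning trees.
For each such spanning tree H, let X_H = 1 if all 11 edges of H are present in G. Then P[X_H = 1] = p^{11} = (1/4)^{11} = 1/4194304.
Summing the indicators: E[X] = Σ_H E[X_H] = 61917364224 · p^{11} = 61917364224 · 1/4194304 = 59049/4.
Numerically: E[X] ≈ 14762.2.

E[X] = 61917364224 · (1/4)^{11} = 59049/4 ≈ 14762.2.


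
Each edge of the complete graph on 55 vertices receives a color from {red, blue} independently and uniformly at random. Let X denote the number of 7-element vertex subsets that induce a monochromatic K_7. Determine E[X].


Let X = Σ_S X_S over the C(55, 7) = 202927725 subsets S of size 7, where X_S = 1 if the K_7 on S is monochromatic.
For a fixed S, the K_7 on S has C(7, 2) = 21 edges. P[all 21 edges red] = (1/2)^21, and likewise for blue, so P[monochromatic] = 2·(1/2)^21 = 2^{1 − 21} = 1/1048576.
By linearity: E[X] = C(55, 7) · 2^{1 − 21} = 202927725 · 1/1048576 = 202927725/1048576.
Numerically: E[X] ≈ 193.5270.

E[X] = C(55,7)·2^(1−C(7,2)) = 202927725/1048576 ≈ 193.5270.


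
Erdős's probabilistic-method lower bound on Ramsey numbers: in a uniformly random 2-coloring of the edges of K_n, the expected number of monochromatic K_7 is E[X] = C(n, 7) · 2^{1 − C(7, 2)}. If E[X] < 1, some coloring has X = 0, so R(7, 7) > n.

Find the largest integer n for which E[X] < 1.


We need C(n, 7) · 2^{1 − 21} < 1, i.e. C(n, 7) < 2^{21 − 1} = 1048576.
Check values of n near the boundary:
  n = 22: C(22, 7) = 170544; 170544 < 1048576? YES
  n = 23: C(23, 7) = 245157; 245157 < 1048576? YES
  n = 24: C(24, 7) = 346104; 346104 < 1048576? YES
  n = 25: C(25, 7) = 480700; 480700 < 1048576? YES
  n = 26: C(26, 7) = 657800; 657800 < 1048576? YES
  n = 27: C(27, 7) = 888030; 888030 < 1048576? YES
  n = 28: C(28, 7) = 1184040; 1184040 < 1048576? NO
The largest n with C(n, 7) < 1048576 is n = 27 (where E[X] = 444015/524288 ≈ 0.84689). Hence R(7, 7) > 27, i.e. R(7, 7) ≥ 28.

Largest n = 27; hence R(7, 7) > 27.


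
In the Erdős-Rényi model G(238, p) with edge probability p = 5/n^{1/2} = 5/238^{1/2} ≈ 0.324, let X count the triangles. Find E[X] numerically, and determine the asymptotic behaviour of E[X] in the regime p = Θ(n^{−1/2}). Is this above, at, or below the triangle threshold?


Number of potential triangles: C(238, 3) = 2218636.
Each occurs with probability p³ ≈ (0.324)³ ≈ 3.40443e-02.
By linearity: E[X] = C(238, 3)·p³ ≈ 2218636 · 3.40443e-02 ≈ 75531.939.
Since α = 1/2 < 1, p = c/n^{1/2} ≫ 1/n is above the triangle threshold p ~ 1/n. Asymptotically E[X] ~ (c³/6)·n^{3(1−α)} = (5³/6)·n^{1.5} → ∞; triangles are abundant w.h.p.

E[X] ≈ 75531.939; in regime p = Θ(1/n^{1/2}) E[X] diverges (above the triangle threshold p ~ 1/n).


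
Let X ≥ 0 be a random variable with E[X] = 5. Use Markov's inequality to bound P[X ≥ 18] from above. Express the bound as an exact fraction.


μ = E[X] = 5, a = 18.
Markov: P[X ≥ 18] ≤ μ/a = (5)/18 = 5/18.
Numerically: ≈ 0.278.
(Since a = 18 > μ = 5.000, the bound 5/18 is < 1 and informative.)

P[X ≥ 18] ≤ 5/18 ≈ 0.278.


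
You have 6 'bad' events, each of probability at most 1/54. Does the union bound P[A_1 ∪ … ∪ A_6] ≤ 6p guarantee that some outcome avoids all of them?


Union bound: P[∪_{i=1}^{6} A_i] ≤ Σ_i P[A_i] ≤ 6·p = 6·(1/54) = 1/9.
Numerically: 1/9 ≈ 0.11111.
Is 1/9 < 1? YES.
Since P[∪ A_i] ≤ 1/9 < 1, the complement has P[∩ A_i^c] ≥ 1 − 1/9 = 8/9 > 0, so some outcome avoids every A_i.

6·p = 1/9 ≈ 0.11111; existence CERTIFIED by the union bound.


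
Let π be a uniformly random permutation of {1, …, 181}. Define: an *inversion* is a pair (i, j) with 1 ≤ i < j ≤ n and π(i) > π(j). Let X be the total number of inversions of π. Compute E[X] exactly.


Write X = Σ X_I over the C(181, 2) = 16290 pairs i < j, with X_I the indicator of one inversion.
There are 16290 indicators.
For each fixed pair i < j, the values π(i) and π(j) are two distinct elements of {1, …, 181} in uniformly random order; by symmetry P[π(i) > π(j)] = 1/2.
By linearity: E[X] = 16290 · (1/2) = C(181, 2) · (1/2) = 16290/2 = 8145 ≈ 8145.00000.

E[X] = 8145 = 8145.00000.


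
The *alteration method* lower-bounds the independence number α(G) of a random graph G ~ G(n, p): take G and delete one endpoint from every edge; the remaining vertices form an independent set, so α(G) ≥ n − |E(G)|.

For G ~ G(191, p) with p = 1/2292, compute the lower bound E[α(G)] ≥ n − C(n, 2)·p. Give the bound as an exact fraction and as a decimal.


E[|E(G)|] = C(191, 2)·p = 18145 · (1/2292) = 95/12.
E[α(G)] ≥ n − E[|E(G)|] = 191 − 95/12 = 2197/12.
Numerically: ≈ 183.083.
(This is only a lower bound; the true E[α(G)] may be larger.)

E[α(G)] ≥ 2197/12 ≈ 183.083.


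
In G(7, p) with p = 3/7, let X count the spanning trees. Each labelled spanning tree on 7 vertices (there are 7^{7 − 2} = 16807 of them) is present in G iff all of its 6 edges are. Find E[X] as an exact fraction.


K_7 has 7^{7 − 2} = 16807 labelled spanning trees.
For each such spanning tree H, let X_H = 1 if all 6 edges of H are present in G. Then P[X_H = 1] = p^{6} = (3/7)^{6} = 729/117649.
By linearity: E[X] = Σ_H E[X_H] = 16807 · p^{6} = 16807 · 729/117649 = 729/7.
Numerically: E[X] ≈ 104.

E[X] = 16807 · (3/7)^{6} = 729/7 ≈ 104.


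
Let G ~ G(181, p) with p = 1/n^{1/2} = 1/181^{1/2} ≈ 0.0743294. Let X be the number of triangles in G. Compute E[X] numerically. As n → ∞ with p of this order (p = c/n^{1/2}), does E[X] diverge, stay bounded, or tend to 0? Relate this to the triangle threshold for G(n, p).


Number of potential triangles: C(181, 3) = 971970.
Each occurs with probability p³ ≈ (0.0743294)³ ≈ 4.10659749e-04.
By linearity: E[X] = C(181, 3)·p³ ≈ 971970 · 4.10659749e-04 ≈ 399.148957.
Since α = 1/2 < 1, p = c/n^{1/2} ≫ 1/n is above the triangle threshold p ~ 1/n. Asymptotically E[X] ~ (c³/6)·n^{3(1−α)} = (1³/6)·n^{1.5} → ∞; triangles are abundant w.h.p.

E[X] ≈ 399.148957; in regime p = Θ(1/n^{1/2}) E[X] diverges (above the triangle threshold p ~ 1/n).


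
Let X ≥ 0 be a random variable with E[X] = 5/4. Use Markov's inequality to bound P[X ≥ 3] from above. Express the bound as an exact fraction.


μ = E[X] = 5/4, a = 3.
Markov: P[X ≥ 3] ≤ μ/a = (5/4)/3 = 5/12.
Numerically: ≈ 0.4167.
(Since a = 3 > μ = 1.2500, the bound 5/12 is < 1 and informative.)

P[X ≥ 3] ≤ 5/12 ≈ 0.4167.


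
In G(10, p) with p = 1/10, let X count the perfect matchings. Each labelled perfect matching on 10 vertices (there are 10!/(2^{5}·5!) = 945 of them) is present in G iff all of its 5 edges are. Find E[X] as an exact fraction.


K_10 has 10!/(2^{5}·5!) = 945 labelled perfect matchings.
For each such perfect matching H, let X_H = 1 if all 5 edges of H are present in G. Then P[X_H = 1] = p^{5} = (1/10)^{5} = 1/100000.
By linearity: E[X] = Σ_H E[X_H] = 945 · p^{5} = 945 · 1/100000 = 189/20000.
Numerically: E[X] ≈ 0.00945.

E[X] = 945 · (1/10)^{5} = 189/20000 ≈ 0.00945.


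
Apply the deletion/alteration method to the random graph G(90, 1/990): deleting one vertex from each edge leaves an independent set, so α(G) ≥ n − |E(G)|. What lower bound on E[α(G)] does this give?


E[|E(G)|] = C(90, 2)·p = 4005 · (1/990) = 89/22.
E[α(G)] ≥ n − E[|E(G)|] = 90 − 89/22 = 1891/22.
Numerically: ≈ 85.95455.
(This is only a lower bound; the true E[α(G)] may be larger.)

E[α(G)] ≥ 1891/22 ≈ 85.95455.


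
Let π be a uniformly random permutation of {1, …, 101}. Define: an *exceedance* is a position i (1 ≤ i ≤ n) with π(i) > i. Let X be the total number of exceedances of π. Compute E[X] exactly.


Write X = Σ_{i=1}^{101} X_i, where X_i = 1_{π(i) > i}.
For each fixed i, π(i) is uniform over {1, …, 101} (marginal of a uniform permutation), so P[π(i) > i] = (n − i)/n. Summing: Σ_{i=1}^{101} (n − i)/n = (0 + 1 + … + 100)/101 = 101(101 − 1)/(2·101) = (101 − 1)/2.
Hence E[X] = Σ_{i=1}^{101} (101 − i)/101 = 50 ≈ 50.00000.

E[X] = 50 = 50.00000.


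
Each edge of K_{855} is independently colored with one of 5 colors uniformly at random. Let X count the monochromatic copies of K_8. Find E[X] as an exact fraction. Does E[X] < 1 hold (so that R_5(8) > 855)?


E[X] = C(855, 8) · 5^{1 − 28} = 6854000254398702450 · 5^{−27} = 6854000254398702450/7450580596923828125.
As a reduced fraction: E[X] = 274160010175948098/298023223876953125 ≈ 0.919928.
Is E[X] < 1? YES.
Since E[X] < 1, there exists a 5-coloring of K_{855} with no monochromatic K_8; hence R_5(8) > 855.

E[X] = 274160010175948098/298023223876953125 ≈ 0.919928; E[X] < 1, so R_5(8) > 855.


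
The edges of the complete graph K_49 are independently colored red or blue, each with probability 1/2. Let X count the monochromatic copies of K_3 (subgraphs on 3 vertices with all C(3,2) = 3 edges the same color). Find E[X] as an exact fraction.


Let X = Σ_S X_S over the C(49, 3) = 18424 subsets S of size 3, where X_S = 1 if the K_3 on S is monochromatic.
For a fixed S, the K_3 on S has C(3, 2) = 3 edges. P[all 3 edges red] = (1/2)^3, and likewise for blue, so P[monochromatic] = 2·(1/2)^3 = 2^{1 − 3} = 1/4.
By linearity: E[X] = C(49, 3) · 2^{1 − 3} = 18424 · 1/4 = 4606.
Numerically: E[X] ≈ 4606.000000.

E[X] = C(49,3)·2^(1−C(3,2)) = 4606 ≈ 4606.000000.


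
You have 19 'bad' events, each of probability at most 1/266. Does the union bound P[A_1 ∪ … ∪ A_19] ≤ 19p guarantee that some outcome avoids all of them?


Union bound: P[∪_{i=1}^{19} A_i] ≤ Σ_i P[A_i] ≤ 19·p = 19·(1/266) = 1/14.
Numerically: 1/14 ≈ 0.0714286.
Is 1/14 < 1? YES.
Since P[∪ A_i] ≤ 1/14 < 1, the complement has P[∩ A_i^c] ≥ 1 − 1/14 = 13/14 > 0, so some outcome avoids every A_i.

19·p = 1/14 ≈ 0.0714286; existence CERTIFIED by the union bound.


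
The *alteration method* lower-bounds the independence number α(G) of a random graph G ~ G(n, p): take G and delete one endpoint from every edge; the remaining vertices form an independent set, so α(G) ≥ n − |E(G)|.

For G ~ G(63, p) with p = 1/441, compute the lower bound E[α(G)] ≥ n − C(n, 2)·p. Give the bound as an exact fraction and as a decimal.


E[|E(G)|] = C(63, 2)·p = 1953 · (1/441) = 31/7.
E[α(G)] ≥ n − E[|E(G)|] = 63 − 31/7 = 410/7.
Numerically: ≈ 58.571429.
(This is only a lower bound; the true E[α(G)] may be larger.)

E[α(G)] ≥ 410/7 ≈ 58.571429.


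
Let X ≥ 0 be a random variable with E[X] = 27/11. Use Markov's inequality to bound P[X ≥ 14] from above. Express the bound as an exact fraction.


μ = E[X] = 27/11, a = 14.
Markov: P[X ≥ 14] ≤ μ/a = (27/11)/14 = 27/154.
Numerically: ≈ 0.17532.
(Since a = 14 > μ = 2.45455, the bound 27/154 is < 1 and informative.)

P[X ≥ 14] ≤ 27/154 ≈ 0.17532.


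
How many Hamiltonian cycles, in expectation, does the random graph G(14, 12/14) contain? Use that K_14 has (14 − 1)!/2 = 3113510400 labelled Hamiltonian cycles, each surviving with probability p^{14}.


K_14 has (14 − 1)!/2 = 3113510400 labelled Hamiltonian cycles.
For each such Hamiltonian cycle H, let X_H = 1 if all 14 edges of H are present in G. Then P[X_H = 1] = p^{14} = (6/7)^{14} = 78364164096/678223072849.
By linearity: E[X] = Σ_H E[X_H] = 3113510400 · p^{14} = 3113510400 · 78364164096/678223072849 = 34855377128600371200/96889010407.
Numerically: E[X] ≈ 3.6e+08.

E[X] = 3113510400 · (6/7)^{14} = 34855377128600371200/96889010407 ≈ 3.6e+08.


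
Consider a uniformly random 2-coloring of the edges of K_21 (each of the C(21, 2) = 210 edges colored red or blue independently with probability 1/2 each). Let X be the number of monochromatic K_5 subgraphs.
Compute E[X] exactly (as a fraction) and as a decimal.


Let X = Σ_S X_S over the C(21, 5) = 20349 subsets S of size 5, where X_S = 1 if the K_5 on S is monochromatic.
For a fixed S, the K_5 on S has C(5, 2) = 10 edges. P[all 10 edges red] = (1/2)^10, and likewise for blue, so P[monochromatic] = 2·(1/2)^10 = 2^{1 − 10} = 1/512.
By linearity: E[X] = C(21, 5) · 2^{1 − 10} = 20349 · 1/512 = 20349/512.
Numerically: E[X] ≈ 39.74414.

E[X] = C(21,5)·2^(1−C(5,2)) = 20349/512 ≈ 39.74414.


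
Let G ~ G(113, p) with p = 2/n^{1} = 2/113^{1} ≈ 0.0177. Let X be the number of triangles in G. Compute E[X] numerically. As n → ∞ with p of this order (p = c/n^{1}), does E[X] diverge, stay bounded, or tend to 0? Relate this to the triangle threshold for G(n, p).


Number of potential triangles: C(113, 3) = 234136.
Each occurs with probability p³ ≈ (0.0177)³ ≈ 5.544401e-06.
By linearity: E[X] = C(113, 3)·p³ ≈ 234136 · 5.544401e-06 ≈ 1.2981.
Here α = 1, so p = 2/n is exactly at the triangle threshold p ~ 1/n. Asymptotically E[X] → c³/6 = 2³/6 = 4/3 ≈ 1.3333, a bounded constant. In this regime the triangle count is asymptotically Poisson(c³/6).

E[X] ≈ 1.2981; in regime p = Θ(1/n^{1}) E[X] stays bounded (at the triangle threshold p ~ 1/n).


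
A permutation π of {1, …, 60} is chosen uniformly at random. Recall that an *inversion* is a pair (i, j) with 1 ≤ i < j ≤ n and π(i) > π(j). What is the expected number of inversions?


Write X = Σ X_I over the C(60, 2) = 1770 pairs i < j, with X_I the indicator of one inversion.
There are 1770 indicators.
For each fixed pair i < j, the values π(i) and π(j) are two distinct elements of {1, …, 60} in uniformly random order; by symmetry P[π(i) > π(j)] = 1/2.
By linearity: E[X] = 1770 · (1/2) = C(60, 2) · (1/2) = 1770/2 = 885 ≈ 885.0000.

E[X] = 885 = 885.0000.


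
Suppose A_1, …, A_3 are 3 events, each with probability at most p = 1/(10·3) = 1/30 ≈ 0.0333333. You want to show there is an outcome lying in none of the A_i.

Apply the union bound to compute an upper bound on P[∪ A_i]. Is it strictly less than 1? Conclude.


Union bound: P[∪_{i=1}^{3} A_i] ≤ Σ_i P[A_i] ≤ 3·p = 3·(1/30) = 1/10.
Numerically: 1/10 ≈ 0.1000000.
Is 1/10 < 1? YES.
Since P[∪ A_i] ≤ 1/10 < 1, the complement has P[∩ A_i^c] ≥ 1 − 1/10 = 9/10 > 0, so some outcome avoids every A_i.

3·p = 1/10 ≈ 0.1000000; existence CERTIFIED by the union bound.


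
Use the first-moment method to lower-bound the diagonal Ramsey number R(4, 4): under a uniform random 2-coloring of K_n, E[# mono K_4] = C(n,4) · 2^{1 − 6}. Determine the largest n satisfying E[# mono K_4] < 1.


We need C(n, 4) · 2^{1 − 6} < 1, i.e. C(n, 4) < 2^{6 − 1} = 32.
Check values of n near the boundary:
  n = 4: C(4, 4) = 1; 1 < 32? YES
  n = 5: C(5, 4) = 5; 5 < 32? YES
  n = 6: C(6, 4) = 15; 15 < 32? YES
  n = 7: C(7, 4) = 35; 35 < 32? NO
  n = 8: C(8, 4) = 70; 70 < 32? NO
  n = 9: C(9, 4) = 126; 126 < 32? NO
The largest n with C(n, 4) < 32 is n = 6 (where E[X] = 15/32 ≈ 0.468750). Hence R(4, 4) > 6, i.e. R(4, 4) ≥ 7.

Largest n = 6; hence R(4, 4) > 6.


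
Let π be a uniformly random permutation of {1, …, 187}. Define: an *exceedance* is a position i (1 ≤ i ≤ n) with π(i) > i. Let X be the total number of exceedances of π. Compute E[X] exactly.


Write X = Σ_{i=1}^{187} X_i, where X_i = 1_{π(i) > i}.
For each fixed i, π(i) is uniform over {1, …, 187} (marginal of a uniform permutation), so P[π(i) > i] = (n − i)/n. Summing: Σ_{i=1}^{187} (n − i)/n = (0 + 1 + … + 186)/187 = 187(187 − 1)/(2·187) = (187 − 1)/2.
Hence E[X] = Σ_{i=1}^{187} (187 − i)/187 = 93 ≈ 93.000.

E[X] = 93 = 93.000.


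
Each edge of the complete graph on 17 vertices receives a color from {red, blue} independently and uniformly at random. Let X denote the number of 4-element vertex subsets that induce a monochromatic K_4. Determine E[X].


Let X = Σ_S X_S over the C(17, 4) = 2380 subsets S of size 4, where X_S = 1 if the K_4 on S is monochromatic.
For a fixed S, the K_4 on S has C(4, 2) = 6 edges. P[all 6 edges red] = (1/2)^6, and likewise for blue, so P[monochromatic] = 2·(1/2)^6 = 2^{1 − 6} = 1/32.
Summing: E[X] = C(17, 4) · 2^{1 − 6} = 2380 · 1/32 = 595/8.
Numerically: E[X] ≈ 74.375000.

E[X] = C(17,4)·2^(1−C(4,2)) = 595/8 ≈ 74.375000.


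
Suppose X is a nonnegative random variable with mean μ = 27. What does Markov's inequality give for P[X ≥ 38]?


μ = E[X] = 27, a = 38.
Markov: P[X ≥ 38] ≤ μ/a = (27)/38 = 27/38.
Numerically: ≈ 0.71053.
(Since a = 38 > μ = 27.00000, the bound 27/38 is < 1 and informative.)

P[X ≥ 38] ≤ 27/38 ≈ 0.71053.


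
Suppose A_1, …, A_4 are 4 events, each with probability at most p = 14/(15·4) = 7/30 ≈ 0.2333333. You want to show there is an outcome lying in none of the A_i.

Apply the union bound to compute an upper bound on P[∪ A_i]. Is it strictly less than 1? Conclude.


Union bound: P[∪_{i=1}^{4} A_i] ≤ Σ_i P[A_i] ≤ 4·p = 4·(7/30) = 14/15.
Numerically: 14/15 ≈ 0.9333333.
Is 14/15 < 1? YES.
Since P[∪ A_i] ≤ 14/15 < 1, the complement has P[∩ A_i^c] ≥ 1 − 14/15 = 1/15 > 0, so some outcome avoids every A_i.

4·p = 14/15 ≈ 0.9333333; existence CERTIFIED by the union bound.
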